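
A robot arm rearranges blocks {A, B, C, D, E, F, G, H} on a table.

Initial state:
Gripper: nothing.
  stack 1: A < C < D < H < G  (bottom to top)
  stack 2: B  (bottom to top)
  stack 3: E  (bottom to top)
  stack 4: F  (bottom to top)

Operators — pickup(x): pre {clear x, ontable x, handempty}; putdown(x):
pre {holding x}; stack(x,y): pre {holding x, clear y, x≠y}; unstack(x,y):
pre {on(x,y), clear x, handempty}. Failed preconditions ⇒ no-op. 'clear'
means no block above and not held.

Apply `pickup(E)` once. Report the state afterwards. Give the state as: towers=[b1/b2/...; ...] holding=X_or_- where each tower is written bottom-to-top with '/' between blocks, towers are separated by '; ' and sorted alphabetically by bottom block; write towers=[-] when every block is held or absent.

towers=[A/C/D/H/G; B; F] holding=E

before: towers=[A/C/D/H/G; B; E; F] holding=-
pre[pickup(E)]: clear(E) yes, ontable(E) yes, handempty yes
all met → apply pickup(E)
after:  towers=[A/C/D/H/G; B; F] holding=E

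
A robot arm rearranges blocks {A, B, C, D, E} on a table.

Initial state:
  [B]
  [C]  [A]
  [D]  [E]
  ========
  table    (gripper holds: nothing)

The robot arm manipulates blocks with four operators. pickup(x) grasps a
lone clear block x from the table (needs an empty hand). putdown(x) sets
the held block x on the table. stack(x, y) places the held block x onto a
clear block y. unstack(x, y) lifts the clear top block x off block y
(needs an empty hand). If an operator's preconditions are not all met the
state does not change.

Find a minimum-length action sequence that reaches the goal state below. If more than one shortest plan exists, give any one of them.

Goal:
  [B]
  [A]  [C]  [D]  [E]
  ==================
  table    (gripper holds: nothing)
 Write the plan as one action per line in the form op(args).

step 1 (unstack(A, E)): towers=[D/C/B; E] holding=A
step 2 (putdown(A)): towers=[A; D/C/B; E] holding=-
step 3 (unstack(B, C)): towers=[A; D/C; E] holding=B
step 4 (stack(B, A)): towers=[A/B; D/C; E] holding=-
step 5 (unstack(C, D)): towers=[A/B; D; E] holding=C
step 6 (putdown(C)): towers=[A/B; C; D; E] holding=-
goal check: towers=[A/B; C; D; E] holding=- — reached (length 6, optimal by BFS)

unstack(A, E)
putdown(A)
unstack(B, C)
stack(B, A)
unstack(C, D)
putdown(C)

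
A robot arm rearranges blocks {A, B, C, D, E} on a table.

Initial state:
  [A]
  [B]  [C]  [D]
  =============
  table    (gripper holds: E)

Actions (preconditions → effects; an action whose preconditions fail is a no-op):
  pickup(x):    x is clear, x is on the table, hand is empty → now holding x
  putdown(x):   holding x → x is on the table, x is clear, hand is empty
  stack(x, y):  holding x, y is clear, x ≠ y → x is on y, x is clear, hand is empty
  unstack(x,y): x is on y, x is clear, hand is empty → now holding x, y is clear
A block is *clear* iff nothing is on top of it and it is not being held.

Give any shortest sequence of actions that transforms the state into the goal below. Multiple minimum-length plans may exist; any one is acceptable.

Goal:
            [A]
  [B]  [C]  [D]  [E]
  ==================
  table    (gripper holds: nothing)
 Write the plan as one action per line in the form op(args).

step 1 (putdown(E)): towers=[B/A; C; D; E] holding=-
step 2 (unstack(A, B)): towers=[B; C; D; E] holding=A
step 3 (stack(A, D)): towers=[B; C; D/A; E] holding=-
goal check: towers=[B; C; D/A; E] holding=- — reached (length 3, optimal by BFS)

putdown(E)
unstack(A, B)
stack(A, D)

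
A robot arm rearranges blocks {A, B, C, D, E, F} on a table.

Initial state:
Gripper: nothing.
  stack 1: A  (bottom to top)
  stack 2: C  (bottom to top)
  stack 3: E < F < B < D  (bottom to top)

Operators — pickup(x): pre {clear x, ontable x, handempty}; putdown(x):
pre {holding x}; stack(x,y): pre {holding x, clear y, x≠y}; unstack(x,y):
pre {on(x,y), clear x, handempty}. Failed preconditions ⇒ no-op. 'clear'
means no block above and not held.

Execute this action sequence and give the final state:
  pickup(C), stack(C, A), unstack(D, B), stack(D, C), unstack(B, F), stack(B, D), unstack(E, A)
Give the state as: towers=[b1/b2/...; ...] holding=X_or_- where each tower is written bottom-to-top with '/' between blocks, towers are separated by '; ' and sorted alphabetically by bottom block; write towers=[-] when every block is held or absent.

step 1 (pickup(C)): towers=[A; E/F/B/D] holding=C
step 2 (stack(C, A)): towers=[A/C; E/F/B/D] holding=-
step 3 (unstack(D, B)): towers=[A/C; E/F/B] holding=D
step 4 (stack(D, C)): towers=[A/C/D; E/F/B] holding=-
step 5 (unstack(B, F)): towers=[A/C/D; E/F] holding=B
step 6 (stack(B, D)): towers=[A/C/D/B; E/F] holding=-
step 7 (unstack(E, A)) [no-op]: towers=[A/C/D/B; E/F] holding=-

towers=[A/C/D/B; E/F] holding=-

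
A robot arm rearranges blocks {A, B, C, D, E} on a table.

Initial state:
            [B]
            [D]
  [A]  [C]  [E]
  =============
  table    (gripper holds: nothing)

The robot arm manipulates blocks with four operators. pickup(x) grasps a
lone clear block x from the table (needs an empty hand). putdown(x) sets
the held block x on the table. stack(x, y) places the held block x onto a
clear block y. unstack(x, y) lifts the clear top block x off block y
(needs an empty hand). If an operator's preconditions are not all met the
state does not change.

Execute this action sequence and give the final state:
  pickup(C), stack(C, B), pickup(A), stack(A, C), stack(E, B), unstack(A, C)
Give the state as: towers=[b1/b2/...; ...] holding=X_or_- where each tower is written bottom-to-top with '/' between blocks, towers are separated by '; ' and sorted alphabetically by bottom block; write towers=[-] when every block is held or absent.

towers=[E/D/B/C] holding=A

step 1 (pickup(C)): towers=[A; E/D/B] holding=C
step 2 (stack(C, B)): towers=[A; E/D/B/C] holding=-
step 3 (pickup(A)): towers=[E/D/B/C] holding=A
step 4 (stack(A, C)): towers=[E/D/B/C/A] holding=-
step 5 (stack(E, B)) [no-op]: towers=[E/D/B/C/A] holding=-
step 6 (unstack(A, C)): towers=[E/D/B/C] holding=A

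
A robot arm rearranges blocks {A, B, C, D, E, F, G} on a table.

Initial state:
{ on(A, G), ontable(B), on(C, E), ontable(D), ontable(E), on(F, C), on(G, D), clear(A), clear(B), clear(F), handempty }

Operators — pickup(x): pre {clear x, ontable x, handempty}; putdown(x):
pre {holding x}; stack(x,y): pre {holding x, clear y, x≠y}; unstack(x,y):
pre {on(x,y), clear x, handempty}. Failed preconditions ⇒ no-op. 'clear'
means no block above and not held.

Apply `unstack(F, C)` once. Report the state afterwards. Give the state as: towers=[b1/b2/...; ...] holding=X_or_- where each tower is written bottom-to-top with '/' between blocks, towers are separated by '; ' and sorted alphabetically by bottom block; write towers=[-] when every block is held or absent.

before: towers=[B; D/G/A; E/C/F] holding=-
pre[unstack(F, C)]: on(F,C) ok, clear(F) ok, handempty ok
all met → apply unstack(F, C)
after:  towers=[B; D/G/A; E/C] holding=F

towers=[B; D/G/A; E/C] holding=F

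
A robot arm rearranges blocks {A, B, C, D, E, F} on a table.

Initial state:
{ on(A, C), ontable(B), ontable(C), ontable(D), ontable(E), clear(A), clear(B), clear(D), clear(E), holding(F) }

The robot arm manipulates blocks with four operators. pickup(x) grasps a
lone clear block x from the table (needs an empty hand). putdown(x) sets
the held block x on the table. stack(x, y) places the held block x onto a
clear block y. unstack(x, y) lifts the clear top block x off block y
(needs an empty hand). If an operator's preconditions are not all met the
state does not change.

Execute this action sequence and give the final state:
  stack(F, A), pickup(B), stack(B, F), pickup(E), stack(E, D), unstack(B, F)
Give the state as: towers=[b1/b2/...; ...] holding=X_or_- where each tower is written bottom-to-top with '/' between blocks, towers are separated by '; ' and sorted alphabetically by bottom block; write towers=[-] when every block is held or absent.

step 1 (stack(F, A)): towers=[B; C/A/F; D; E] holding=-
step 2 (pickup(B)): towers=[C/A/F; D; E] holding=B
step 3 (stack(B, F)): towers=[C/A/F/B; D; E] holding=-
step 4 (pickup(E)): towers=[C/A/F/B; D] holding=E
step 5 (stack(E, D)): towers=[C/A/F/B; D/E] holding=-
step 6 (unstack(B, F)): towers=[C/A/F; D/E] holding=B

towers=[C/A/F; D/E] holding=B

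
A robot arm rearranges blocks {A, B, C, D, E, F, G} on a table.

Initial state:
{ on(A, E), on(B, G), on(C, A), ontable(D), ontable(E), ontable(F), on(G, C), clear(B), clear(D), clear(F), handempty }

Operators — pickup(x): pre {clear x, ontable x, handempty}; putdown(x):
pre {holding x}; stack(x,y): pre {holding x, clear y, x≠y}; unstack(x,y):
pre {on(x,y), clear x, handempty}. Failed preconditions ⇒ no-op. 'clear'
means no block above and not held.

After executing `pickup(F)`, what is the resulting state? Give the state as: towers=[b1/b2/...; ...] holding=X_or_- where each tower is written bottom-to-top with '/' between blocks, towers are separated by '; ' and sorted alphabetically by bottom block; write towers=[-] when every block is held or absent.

towers=[D; E/A/C/G/B] holding=F

before: towers=[D; E/A/C/G/B; F] holding=-
pre[pickup(F)]: clear(F) yes, ontable(F) yes, handempty yes
all met → apply pickup(F)
after:  towers=[D; E/A/C/G/B] holding=F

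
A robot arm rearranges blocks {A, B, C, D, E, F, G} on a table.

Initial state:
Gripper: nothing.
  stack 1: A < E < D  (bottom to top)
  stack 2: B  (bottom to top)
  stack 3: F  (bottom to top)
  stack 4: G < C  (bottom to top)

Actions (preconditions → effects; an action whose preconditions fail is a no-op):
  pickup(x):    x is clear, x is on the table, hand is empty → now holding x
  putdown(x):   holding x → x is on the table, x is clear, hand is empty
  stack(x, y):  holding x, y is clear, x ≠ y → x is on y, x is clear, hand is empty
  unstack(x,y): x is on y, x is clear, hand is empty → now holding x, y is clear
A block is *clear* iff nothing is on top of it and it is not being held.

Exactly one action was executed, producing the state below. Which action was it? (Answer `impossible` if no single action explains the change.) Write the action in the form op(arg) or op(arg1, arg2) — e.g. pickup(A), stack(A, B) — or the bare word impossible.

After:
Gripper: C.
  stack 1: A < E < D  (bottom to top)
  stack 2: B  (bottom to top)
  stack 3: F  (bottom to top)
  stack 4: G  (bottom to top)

target: towers=[A/E/D; B; F; G] holding=C
         pickup(B) → towers=[A/E/D; F; G/C] holding=B
         pickup(F) → towers=[A/E/D; B; G/C] holding=F
     unstack(D, E) → towers=[A/E; B; F; G/C] holding=D
     unstack(C, G) → towers=[A/E/D; B; F; G] holding=C  ← match

unstack(C, G)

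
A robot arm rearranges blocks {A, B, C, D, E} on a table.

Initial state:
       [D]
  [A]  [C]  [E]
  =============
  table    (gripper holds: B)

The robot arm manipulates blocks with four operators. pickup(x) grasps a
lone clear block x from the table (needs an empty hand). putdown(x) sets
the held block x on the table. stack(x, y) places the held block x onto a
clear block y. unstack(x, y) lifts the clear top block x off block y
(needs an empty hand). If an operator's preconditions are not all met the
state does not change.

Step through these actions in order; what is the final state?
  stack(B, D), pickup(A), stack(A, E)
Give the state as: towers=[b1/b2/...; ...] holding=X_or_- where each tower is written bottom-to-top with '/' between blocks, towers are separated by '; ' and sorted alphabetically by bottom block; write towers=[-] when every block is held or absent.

step 1 (stack(B, D)): towers=[A; C/D/B; E] holding=-
step 2 (pickup(A)): towers=[C/D/B; E] holding=A
step 3 (stack(A, E)): towers=[C/D/B; E/A] holding=-

towers=[C/D/B; E/A] holding=-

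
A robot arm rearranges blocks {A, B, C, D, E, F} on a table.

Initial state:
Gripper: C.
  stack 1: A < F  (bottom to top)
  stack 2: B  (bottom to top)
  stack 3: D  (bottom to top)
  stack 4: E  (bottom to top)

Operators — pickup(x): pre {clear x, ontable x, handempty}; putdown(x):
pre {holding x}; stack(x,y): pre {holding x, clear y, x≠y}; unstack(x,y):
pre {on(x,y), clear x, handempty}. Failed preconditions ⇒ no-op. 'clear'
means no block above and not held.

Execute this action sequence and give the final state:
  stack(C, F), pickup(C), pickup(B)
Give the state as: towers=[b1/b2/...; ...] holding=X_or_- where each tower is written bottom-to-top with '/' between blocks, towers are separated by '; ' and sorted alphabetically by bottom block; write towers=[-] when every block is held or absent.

step 1 (stack(C, F)): towers=[A/F/C; B; D; E] holding=-
step 2 (pickup(C)) [no-op]: towers=[A/F/C; B; D; E] holding=-
step 3 (pickup(B)): towers=[A/F/C; D; E] holding=B

towers=[A/F/C; D; E] holding=B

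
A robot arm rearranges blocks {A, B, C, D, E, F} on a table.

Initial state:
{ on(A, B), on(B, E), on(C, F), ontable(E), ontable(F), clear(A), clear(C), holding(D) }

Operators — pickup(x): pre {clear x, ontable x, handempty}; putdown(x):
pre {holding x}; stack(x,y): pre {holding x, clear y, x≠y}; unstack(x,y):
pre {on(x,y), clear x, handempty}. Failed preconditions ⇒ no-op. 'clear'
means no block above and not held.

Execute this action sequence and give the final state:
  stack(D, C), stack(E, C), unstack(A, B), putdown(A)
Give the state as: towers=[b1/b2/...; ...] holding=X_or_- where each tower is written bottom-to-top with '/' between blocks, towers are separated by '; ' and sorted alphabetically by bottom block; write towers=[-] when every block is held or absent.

step 1 (stack(D, C)): towers=[E/B/A; F/C/D] holding=-
step 2 (stack(E, C)) [no-op]: towers=[E/B/A; F/C/D] holding=-
step 3 (unstack(A, B)): towers=[E/B; F/C/D] holding=A
step 4 (putdown(A)): towers=[A; E/B; F/C/D] holding=-

towers=[A; E/B; F/C/D] holding=-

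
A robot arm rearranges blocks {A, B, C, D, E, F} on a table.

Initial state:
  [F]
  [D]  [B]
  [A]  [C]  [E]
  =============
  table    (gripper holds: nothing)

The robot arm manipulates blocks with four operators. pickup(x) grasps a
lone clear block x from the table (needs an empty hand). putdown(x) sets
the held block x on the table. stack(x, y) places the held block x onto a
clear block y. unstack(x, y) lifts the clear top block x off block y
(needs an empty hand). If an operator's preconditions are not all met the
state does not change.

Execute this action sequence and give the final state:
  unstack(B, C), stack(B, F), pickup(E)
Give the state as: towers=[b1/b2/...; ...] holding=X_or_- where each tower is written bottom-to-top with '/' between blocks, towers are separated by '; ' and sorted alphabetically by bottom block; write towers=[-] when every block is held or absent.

towers=[A/D/F/B; C] holding=E

step 1 (unstack(B, C)): towers=[A/D/F; C; E] holding=B
step 2 (stack(B, F)): towers=[A/D/F/B; C; E] holding=-
step 3 (pickup(E)): towers=[A/D/F/B; C] holding=E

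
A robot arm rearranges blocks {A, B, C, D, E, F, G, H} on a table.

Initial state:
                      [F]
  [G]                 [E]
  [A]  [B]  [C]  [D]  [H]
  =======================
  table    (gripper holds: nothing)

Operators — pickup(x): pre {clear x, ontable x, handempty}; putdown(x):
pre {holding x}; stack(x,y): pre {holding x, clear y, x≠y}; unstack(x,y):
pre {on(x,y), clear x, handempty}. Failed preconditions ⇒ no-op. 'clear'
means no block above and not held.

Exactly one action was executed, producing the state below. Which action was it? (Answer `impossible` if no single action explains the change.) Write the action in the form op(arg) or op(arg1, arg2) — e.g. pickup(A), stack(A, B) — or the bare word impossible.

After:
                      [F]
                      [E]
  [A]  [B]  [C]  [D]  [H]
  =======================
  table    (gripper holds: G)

unstack(G, A)

target: towers=[A; B; C; D; H/E/F] holding=G
     unstack(G, A) → towers=[A; B; C; D; H/E/F] holding=G  ← match
         pickup(B) → towers=[A/G; C; D; H/E/F] holding=B
     unstack(F, E) → towers=[A/G; B; C; D; H/E] holding=F
         pickup(D) → towers=[A/G; B; C; H/E/F] holding=D
         pickup(C) → towers=[A/G; B; D; H/E/F] holding=C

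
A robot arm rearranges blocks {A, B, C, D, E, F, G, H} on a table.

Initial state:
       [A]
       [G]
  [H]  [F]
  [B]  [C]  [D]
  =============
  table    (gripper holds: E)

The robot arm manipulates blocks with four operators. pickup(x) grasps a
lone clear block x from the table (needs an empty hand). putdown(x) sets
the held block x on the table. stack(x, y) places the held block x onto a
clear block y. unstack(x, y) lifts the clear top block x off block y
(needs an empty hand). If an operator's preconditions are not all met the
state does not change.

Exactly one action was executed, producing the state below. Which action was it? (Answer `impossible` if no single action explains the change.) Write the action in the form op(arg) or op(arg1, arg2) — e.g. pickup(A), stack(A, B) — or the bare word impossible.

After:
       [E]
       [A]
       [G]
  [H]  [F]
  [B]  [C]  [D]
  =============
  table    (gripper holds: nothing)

stack(E, A)

target: towers=[B/H; C/F/G/A/E; D] holding=-
        putdown(E) → towers=[B/H; C/F/G/A; D; E] holding=-
       stack(E, A) → towers=[B/H; C/F/G/A/E; D] holding=-  ← match
       stack(E, H) → towers=[B/H/E; C/F/G/A; D] holding=-
       stack(E, D) → towers=[B/H; C/F/G/A; D/E] holding=-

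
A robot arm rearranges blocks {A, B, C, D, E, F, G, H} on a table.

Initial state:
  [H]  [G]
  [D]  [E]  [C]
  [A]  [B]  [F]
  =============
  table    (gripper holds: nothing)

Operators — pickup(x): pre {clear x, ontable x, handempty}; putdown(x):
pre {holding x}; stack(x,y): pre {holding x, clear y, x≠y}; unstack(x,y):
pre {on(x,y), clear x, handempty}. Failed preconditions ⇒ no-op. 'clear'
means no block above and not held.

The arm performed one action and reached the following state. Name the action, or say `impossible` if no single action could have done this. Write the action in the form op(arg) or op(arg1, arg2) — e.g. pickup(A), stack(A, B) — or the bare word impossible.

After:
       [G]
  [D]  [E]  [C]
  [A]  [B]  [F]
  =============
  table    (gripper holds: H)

unstack(H, D)

target: towers=[A/D; B/E/G; F/C] holding=H
     unstack(G, E) → towers=[A/D/H; B/E; F/C] holding=G
     unstack(H, D) → towers=[A/D; B/E/G; F/C] holding=H  ← match
     unstack(C, F) → towers=[A/D/H; B/E/G; F] holding=C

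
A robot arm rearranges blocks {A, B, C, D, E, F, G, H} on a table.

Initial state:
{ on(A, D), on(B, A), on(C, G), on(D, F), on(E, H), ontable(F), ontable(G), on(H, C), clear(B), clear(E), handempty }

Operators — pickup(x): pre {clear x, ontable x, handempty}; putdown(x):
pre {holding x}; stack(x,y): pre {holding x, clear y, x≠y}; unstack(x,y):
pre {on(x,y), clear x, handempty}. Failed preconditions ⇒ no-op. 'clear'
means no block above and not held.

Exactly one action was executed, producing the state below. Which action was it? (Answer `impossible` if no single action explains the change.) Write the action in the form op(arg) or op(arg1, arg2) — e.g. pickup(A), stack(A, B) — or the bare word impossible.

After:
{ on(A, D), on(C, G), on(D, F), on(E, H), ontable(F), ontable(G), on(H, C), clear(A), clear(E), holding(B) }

unstack(B, A)

target: towers=[F/D/A; G/C/H/E] holding=B
     unstack(E, H) → towers=[F/D/A/B; G/C/H] holding=E
     unstack(B, A) → towers=[F/D/A; G/C/H/E] holding=B  ← match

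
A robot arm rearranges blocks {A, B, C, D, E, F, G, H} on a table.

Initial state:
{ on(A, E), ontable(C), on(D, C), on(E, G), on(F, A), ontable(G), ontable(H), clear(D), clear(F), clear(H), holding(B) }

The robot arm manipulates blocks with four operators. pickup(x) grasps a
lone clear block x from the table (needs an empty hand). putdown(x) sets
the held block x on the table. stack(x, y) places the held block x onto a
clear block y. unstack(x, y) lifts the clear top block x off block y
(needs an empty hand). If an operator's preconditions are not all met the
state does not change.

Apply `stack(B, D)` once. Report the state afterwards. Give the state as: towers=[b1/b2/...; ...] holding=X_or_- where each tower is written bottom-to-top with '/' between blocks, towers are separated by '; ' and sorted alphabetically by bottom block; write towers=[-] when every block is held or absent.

towers=[C/D/B; G/E/A/F; H] holding=-

before: towers=[C/D; G/E/A/F; H] holding=B
pre[stack(B, D)]: holding(B) ✓, clear(D) ✓, B≠D ✓
all met → apply stack(B, D)
after:  towers=[C/D/B; G/E/A/F; H] holding=-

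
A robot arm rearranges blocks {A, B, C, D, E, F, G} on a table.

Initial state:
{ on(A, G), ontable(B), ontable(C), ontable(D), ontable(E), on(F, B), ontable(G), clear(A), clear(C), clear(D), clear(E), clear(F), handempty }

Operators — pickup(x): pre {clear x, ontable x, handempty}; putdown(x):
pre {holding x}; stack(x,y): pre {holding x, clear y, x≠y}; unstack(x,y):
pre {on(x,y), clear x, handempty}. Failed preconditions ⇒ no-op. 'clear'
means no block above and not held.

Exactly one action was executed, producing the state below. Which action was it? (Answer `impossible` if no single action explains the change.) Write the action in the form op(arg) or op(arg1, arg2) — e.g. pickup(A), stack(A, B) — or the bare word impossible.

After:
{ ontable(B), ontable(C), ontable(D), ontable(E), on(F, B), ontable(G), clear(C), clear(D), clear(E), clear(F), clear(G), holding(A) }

target: towers=[B/F; C; D; E; G] holding=A
     unstack(F, B) → towers=[B; C; D; E; G/A] holding=F
         pickup(D) → towers=[B/F; C; E; G/A] holding=D
     unstack(A, G) → towers=[B/F; C; D; E; G] holding=A  ← match
         pickup(E) → towers=[B/F; C; D; G/A] holding=E
         pickup(C) → towers=[B/F; D; E; G/A] holding=C

unstack(A, G)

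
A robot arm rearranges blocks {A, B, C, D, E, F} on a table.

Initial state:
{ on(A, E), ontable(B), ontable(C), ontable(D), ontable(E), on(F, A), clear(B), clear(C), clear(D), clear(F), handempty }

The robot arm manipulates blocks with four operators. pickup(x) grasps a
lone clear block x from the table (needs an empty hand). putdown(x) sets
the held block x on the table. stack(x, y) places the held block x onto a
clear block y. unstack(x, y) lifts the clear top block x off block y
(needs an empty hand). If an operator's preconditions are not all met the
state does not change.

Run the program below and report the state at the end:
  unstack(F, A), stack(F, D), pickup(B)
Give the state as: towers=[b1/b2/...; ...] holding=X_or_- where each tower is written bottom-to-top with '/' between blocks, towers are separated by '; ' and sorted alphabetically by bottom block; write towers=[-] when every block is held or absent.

step 1 (unstack(F, A)): towers=[B; C; D; E/A] holding=F
step 2 (stack(F, D)): towers=[B; C; D/F; E/A] holding=-
step 3 (pickup(B)): towers=[C; D/F; E/A] holding=B

towers=[C; D/F; E/A] holding=B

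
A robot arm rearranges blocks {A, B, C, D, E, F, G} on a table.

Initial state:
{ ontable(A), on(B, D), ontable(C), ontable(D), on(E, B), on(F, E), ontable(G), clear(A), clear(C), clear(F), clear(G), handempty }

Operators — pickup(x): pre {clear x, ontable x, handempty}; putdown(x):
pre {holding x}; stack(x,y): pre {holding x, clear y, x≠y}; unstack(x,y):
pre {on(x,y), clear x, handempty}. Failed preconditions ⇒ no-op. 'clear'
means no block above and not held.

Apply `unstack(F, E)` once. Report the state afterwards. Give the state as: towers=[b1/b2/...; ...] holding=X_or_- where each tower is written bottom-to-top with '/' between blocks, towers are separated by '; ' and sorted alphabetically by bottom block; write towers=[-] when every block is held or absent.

before: towers=[A; C; D/B/E/F; G] holding=-
pre[unstack(F, E)]: on(F,E) ok, clear(F) ok, handempty ok
all met → apply unstack(F, E)
after:  towers=[A; C; D/B/E; G] holding=F

towers=[A; C; D/B/E; G] holding=F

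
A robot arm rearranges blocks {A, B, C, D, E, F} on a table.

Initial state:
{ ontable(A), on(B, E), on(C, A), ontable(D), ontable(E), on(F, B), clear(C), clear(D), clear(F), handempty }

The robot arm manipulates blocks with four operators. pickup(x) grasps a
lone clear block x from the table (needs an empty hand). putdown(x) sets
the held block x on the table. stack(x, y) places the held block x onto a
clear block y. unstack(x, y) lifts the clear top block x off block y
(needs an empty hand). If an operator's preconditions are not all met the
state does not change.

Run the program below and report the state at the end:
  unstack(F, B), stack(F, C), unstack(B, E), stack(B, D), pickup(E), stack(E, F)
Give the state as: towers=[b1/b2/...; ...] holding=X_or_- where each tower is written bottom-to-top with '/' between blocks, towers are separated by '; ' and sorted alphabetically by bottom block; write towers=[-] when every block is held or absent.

step 1 (unstack(F, B)): towers=[A/C; D; E/B] holding=F
step 2 (stack(F, C)): towers=[A/C/F; D; E/B] holding=-
step 3 (unstack(B, E)): towers=[A/C/F; D; E] holding=B
step 4 (stack(B, D)): towers=[A/C/F; D/B; E] holding=-
step 5 (pickup(E)): towers=[A/C/F; D/B] holding=E
step 6 (stack(E, F)): towers=[A/C/F/E; D/B] holding=-

towers=[A/C/F/E; D/B] holding=-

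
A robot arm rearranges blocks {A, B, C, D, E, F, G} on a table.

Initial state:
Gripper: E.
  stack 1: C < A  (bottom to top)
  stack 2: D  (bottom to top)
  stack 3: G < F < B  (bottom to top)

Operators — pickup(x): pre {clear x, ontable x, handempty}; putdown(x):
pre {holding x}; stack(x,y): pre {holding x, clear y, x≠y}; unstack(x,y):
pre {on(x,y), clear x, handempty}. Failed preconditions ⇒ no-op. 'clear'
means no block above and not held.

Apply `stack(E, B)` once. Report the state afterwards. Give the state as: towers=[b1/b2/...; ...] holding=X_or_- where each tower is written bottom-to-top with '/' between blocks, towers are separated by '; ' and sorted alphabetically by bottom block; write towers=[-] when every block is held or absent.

before: towers=[C/A; D; G/F/B] holding=E
pre[stack(E, B)]: holding(E) yes, clear(B) yes, E≠B yes
all met → apply stack(E, B)
after:  towers=[C/A; D; G/F/B/E] holding=-

towers=[C/A; D; G/F/B/E] holding=-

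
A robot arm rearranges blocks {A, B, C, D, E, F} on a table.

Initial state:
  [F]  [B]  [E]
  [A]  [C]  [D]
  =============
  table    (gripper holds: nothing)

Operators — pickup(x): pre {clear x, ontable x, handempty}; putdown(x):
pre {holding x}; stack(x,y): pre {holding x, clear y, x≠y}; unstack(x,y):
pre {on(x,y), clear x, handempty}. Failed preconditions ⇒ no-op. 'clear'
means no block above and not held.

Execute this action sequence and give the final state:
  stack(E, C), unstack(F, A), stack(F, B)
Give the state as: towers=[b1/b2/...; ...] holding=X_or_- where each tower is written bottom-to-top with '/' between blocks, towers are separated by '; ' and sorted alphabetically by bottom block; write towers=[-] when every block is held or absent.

step 1 (stack(E, C)) [no-op]: towers=[A/F; C/B; D/E] holding=-
step 2 (unstack(F, A)): towers=[A; C/B; D/E] holding=F
step 3 (stack(F, B)): towers=[A; C/B/F; D/E] holding=-

towers=[A; C/B/F; D/E] holding=-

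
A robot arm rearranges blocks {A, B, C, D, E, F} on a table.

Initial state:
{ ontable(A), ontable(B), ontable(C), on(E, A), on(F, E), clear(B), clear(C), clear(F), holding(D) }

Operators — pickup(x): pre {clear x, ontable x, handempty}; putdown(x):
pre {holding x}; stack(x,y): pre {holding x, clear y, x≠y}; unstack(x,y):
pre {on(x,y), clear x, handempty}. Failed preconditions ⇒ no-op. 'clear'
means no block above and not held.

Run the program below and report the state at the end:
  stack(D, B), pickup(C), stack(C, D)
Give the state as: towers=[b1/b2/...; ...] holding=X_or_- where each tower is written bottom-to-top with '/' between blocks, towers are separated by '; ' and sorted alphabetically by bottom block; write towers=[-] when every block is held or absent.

towers=[A/E/F; B/D/C] holding=-

step 1 (stack(D, B)): towers=[A/E/F; B/D; C] holding=-
step 2 (pickup(C)): towers=[A/E/F; B/D] holding=C
step 3 (stack(C, D)): towers=[A/E/F; B/D/C] holding=-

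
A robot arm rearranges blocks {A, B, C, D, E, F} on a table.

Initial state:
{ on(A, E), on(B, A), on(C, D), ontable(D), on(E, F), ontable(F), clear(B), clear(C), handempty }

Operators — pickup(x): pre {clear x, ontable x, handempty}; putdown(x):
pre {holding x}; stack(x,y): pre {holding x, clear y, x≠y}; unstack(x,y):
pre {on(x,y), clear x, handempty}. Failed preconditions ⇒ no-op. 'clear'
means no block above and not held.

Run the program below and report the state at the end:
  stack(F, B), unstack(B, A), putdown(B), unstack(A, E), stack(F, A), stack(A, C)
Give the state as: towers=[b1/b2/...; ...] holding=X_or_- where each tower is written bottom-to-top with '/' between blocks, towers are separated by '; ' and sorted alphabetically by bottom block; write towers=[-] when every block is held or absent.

towers=[B; D/C/A; F/E] holding=-

step 1 (stack(F, B)) [no-op]: towers=[D/C; F/E/A/B] holding=-
step 2 (unstack(B, A)): towers=[D/C; F/E/A] holding=B
step 3 (putdown(B)): towers=[B; D/C; F/E/A] holding=-
step 4 (unstack(A, E)): towers=[B; D/C; F/E] holding=A
step 5 (stack(F, A)) [no-op]: towers=[B; D/C; F/E] holding=A
step 6 (stack(A, C)): towers=[B; D/C/A; F/E] holding=-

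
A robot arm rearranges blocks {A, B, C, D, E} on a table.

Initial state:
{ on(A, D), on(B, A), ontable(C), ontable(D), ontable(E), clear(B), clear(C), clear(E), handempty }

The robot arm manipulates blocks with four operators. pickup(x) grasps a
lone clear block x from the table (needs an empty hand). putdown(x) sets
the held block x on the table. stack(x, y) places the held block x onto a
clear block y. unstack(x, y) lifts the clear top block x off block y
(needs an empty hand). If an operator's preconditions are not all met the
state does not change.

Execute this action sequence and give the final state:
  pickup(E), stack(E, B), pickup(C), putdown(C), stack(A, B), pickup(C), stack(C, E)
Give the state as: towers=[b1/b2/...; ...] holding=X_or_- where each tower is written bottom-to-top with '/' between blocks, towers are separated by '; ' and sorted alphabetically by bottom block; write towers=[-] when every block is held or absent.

step 1 (pickup(E)): towers=[C; D/A/B] holding=E
step 2 (stack(E, B)): towers=[C; D/A/B/E] holding=-
step 3 (pickup(C)): towers=[D/A/B/E] holding=C
step 4 (putdown(C)): towers=[C; D/A/B/E] holding=-
step 5 (stack(A, B)) [no-op]: towers=[C; D/A/B/E] holding=-
step 6 (pickup(C)): towers=[D/A/B/E] holding=C
step 7 (stack(C, E)): towers=[D/A/B/E/C] holding=-

towers=[D/A/B/E/C] holding=-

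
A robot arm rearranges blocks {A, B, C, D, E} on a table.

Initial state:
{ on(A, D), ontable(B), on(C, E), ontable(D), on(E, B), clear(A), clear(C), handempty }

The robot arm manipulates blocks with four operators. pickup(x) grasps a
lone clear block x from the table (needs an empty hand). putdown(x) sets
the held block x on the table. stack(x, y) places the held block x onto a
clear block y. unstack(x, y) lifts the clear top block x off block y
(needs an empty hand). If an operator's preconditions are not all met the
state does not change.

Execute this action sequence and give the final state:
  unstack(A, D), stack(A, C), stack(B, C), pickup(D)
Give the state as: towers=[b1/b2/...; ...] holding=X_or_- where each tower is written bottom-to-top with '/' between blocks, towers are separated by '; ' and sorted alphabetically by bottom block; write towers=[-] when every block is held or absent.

towers=[B/E/C/A] holding=D

step 1 (unstack(A, D)): towers=[B/E/C; D] holding=A
step 2 (stack(A, C)): towers=[B/E/C/A; D] holding=-
step 3 (stack(B, C)) [no-op]: towers=[B/E/C/A; D] holding=-
step 4 (pickup(D)): towers=[B/E/C/A] holding=D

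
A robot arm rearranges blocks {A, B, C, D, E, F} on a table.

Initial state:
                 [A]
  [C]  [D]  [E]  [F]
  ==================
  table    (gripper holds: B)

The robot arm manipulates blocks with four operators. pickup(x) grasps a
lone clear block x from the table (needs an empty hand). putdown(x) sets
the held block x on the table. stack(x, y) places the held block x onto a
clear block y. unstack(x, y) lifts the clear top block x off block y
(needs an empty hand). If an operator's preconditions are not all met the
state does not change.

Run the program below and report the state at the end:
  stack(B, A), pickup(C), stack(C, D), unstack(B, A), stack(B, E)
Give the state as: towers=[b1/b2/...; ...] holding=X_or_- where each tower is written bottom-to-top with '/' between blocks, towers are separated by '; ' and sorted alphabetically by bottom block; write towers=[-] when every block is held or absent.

step 1 (stack(B, A)): towers=[C; D; E; F/A/B] holding=-
step 2 (pickup(C)): towers=[D; E; F/A/B] holding=C
step 3 (stack(C, D)): towers=[D/C; E; F/A/B] holding=-
step 4 (unstack(B, A)): towers=[D/C; E; F/A] holding=B
step 5 (stack(B, E)): towers=[D/C; E/B; F/A] holding=-

towers=[D/C; E/B; F/A] holding=-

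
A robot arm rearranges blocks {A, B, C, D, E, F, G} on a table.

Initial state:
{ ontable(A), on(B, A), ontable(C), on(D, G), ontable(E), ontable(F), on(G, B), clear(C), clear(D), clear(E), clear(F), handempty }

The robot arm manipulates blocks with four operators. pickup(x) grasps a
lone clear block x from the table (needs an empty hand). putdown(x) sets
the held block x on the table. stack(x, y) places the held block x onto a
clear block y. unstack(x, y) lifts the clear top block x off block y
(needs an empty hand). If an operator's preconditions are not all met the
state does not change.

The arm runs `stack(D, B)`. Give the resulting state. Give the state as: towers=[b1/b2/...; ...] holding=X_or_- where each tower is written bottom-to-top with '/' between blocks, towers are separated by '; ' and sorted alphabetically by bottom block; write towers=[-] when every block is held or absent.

towers=[A/B/G/D; C; E; F] holding=-

before: towers=[A/B/G/D; C; E; F] holding=-
pre[stack(D, B)]: holding(D) no, clear(B) no, D≠B yes
holding(D), clear(B) unmet → stack(D, B) is a no-op
after:  towers=[A/B/G/D; C; E; F] holding=-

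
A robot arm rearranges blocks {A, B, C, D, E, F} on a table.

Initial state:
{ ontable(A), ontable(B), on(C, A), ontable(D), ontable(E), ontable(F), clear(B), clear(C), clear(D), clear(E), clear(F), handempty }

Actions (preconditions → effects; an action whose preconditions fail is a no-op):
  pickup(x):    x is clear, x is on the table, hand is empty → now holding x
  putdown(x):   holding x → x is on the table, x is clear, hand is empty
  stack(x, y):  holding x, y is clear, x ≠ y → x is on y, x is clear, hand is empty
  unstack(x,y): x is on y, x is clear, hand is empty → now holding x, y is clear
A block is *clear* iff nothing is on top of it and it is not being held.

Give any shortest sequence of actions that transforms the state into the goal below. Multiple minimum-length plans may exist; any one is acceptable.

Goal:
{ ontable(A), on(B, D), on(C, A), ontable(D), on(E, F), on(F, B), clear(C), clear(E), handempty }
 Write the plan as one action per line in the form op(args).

pickup(B)
stack(B, D)
pickup(F)
stack(F, B)
pickup(E)
stack(E, F)

step 1 (pickup(B)): towers=[A/C; D; E; F] holding=B
step 2 (stack(B, D)): towers=[A/C; D/B; E; F] holding=-
step 3 (pickup(F)): towers=[A/C; D/B; E] holding=F
step 4 (stack(F, B)): towers=[A/C; D/B/F; E] holding=-
step 5 (pickup(E)): towers=[A/C; D/B/F] holding=E
step 6 (stack(E, F)): towers=[A/C; D/B/F/E] holding=-
goal check: towers=[A/C; D/B/F/E] holding=- — reached (length 6, optimal by BFS)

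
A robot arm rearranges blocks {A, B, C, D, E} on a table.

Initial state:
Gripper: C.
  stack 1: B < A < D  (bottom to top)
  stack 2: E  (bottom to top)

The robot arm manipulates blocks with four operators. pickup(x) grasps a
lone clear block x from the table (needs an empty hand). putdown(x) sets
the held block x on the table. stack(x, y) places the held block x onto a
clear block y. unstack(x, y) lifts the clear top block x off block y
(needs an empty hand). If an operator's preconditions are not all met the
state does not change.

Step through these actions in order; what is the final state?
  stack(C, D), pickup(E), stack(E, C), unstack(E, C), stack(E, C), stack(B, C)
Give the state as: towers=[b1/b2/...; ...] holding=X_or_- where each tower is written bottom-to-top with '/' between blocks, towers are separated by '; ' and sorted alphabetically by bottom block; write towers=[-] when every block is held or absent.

step 1 (stack(C, D)): towers=[B/A/D/C; E] holding=-
step 2 (pickup(E)): towers=[B/A/D/C] holding=E
step 3 (stack(E, C)): towers=[B/A/D/C/E] holding=-
step 4 (unstack(E, C)): towers=[B/A/D/C] holding=E
step 5 (stack(E, C)): towers=[B/A/D/C/E] holding=-
step 6 (stack(B, C)) [no-op]: towers=[B/A/D/C/E] holding=-

towers=[B/A/D/C/E] holding=-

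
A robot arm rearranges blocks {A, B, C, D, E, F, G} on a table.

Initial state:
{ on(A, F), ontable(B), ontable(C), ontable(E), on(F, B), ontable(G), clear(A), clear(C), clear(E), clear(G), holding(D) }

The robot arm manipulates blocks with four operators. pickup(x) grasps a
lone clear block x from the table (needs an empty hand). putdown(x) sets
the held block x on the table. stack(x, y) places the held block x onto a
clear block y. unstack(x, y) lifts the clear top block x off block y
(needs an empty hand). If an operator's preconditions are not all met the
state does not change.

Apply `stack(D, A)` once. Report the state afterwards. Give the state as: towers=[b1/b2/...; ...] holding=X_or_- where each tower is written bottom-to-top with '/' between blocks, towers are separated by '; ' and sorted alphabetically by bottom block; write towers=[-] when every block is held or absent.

towers=[B/F/A/D; C; E; G] holding=-

before: towers=[B/F/A; C; E; G] holding=D
pre[stack(D, A)]: holding(D) ok, clear(A) ok, D≠A ok
all met → apply stack(D, A)
after:  towers=[B/F/A/D; C; E; G] holding=-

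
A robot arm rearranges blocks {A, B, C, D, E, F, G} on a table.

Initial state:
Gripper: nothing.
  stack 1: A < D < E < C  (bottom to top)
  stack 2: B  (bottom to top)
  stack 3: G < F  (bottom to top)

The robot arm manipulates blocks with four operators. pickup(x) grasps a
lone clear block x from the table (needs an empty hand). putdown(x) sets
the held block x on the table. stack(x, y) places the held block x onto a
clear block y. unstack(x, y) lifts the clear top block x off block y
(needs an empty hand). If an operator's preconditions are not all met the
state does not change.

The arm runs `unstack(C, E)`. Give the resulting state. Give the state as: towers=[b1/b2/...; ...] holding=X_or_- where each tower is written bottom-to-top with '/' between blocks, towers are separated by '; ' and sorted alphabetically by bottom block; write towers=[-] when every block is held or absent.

towers=[A/D/E; B; G/F] holding=C

before: towers=[A/D/E/C; B; G/F] holding=-
pre[unstack(C, E)]: on(C,E) ✓, clear(C) ✓, handempty ✓
all met → apply unstack(C, E)
after:  towers=[A/D/E; B; G/F] holding=C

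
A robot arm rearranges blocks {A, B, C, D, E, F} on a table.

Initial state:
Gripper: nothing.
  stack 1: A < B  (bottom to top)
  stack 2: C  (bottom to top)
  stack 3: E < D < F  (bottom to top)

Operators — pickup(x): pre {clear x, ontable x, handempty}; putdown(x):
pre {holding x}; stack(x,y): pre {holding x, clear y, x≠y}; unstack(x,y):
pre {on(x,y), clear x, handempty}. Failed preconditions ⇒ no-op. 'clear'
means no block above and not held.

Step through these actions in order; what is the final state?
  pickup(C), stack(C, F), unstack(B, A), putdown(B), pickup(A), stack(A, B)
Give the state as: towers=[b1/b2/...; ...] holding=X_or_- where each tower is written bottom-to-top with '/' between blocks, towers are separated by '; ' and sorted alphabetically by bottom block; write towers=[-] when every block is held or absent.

step 1 (pickup(C)): towers=[A/B; E/D/F] holding=C
step 2 (stack(C, F)): towers=[A/B; E/D/F/C] holding=-
step 3 (unstack(B, A)): towers=[A; E/D/F/C] holding=B
step 4 (putdown(B)): towers=[A; B; E/D/F/C] holding=-
step 5 (pickup(A)): towers=[B; E/D/F/C] holding=A
step 6 (stack(A, B)): towers=[B/A; E/D/F/C] holding=-

towers=[B/A; E/D/F/C] holding=-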